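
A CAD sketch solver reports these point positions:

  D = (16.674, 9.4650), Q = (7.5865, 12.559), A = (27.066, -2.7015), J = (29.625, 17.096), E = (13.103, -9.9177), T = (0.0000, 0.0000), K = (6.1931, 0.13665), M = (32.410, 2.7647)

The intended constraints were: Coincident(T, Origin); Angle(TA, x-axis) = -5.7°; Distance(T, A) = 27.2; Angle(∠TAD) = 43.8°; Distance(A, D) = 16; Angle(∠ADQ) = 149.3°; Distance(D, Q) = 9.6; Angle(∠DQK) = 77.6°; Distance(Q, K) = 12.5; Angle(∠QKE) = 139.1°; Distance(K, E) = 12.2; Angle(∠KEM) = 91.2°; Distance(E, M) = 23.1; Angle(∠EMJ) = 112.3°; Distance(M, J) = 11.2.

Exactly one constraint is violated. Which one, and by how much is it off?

Distance(M, J) = 11.2 — off by 3.40.

T = (0.00, 0.00) ✓; TA at -5.700° ✓; |TA| = 27.20 ✓; ∠TAD = 43.80° ✓; |AD| = 16.00 ✓; ∠ADQ = 149.3° ✓; |DQ| = 9.600 ✓; ∠DQK = 77.60° ✓; |QK| = 12.50 ✓; ∠QKE = 139.1° ✓; |KE| = 12.20 ✓; ∠KEM = 91.20° ✓; |EM| = 23.10 ✓; ∠EMJ = 112.3° ✓; |MJ| = 14.60 ✗.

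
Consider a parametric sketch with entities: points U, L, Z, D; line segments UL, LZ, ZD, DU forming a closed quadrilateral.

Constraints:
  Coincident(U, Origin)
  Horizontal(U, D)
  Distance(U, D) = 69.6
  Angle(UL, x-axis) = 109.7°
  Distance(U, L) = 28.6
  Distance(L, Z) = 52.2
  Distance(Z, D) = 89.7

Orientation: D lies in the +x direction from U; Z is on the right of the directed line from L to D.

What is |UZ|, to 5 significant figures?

29.850

Checks: |LZ| = 52.20 ✓; |ZD| = 89.70 ✓.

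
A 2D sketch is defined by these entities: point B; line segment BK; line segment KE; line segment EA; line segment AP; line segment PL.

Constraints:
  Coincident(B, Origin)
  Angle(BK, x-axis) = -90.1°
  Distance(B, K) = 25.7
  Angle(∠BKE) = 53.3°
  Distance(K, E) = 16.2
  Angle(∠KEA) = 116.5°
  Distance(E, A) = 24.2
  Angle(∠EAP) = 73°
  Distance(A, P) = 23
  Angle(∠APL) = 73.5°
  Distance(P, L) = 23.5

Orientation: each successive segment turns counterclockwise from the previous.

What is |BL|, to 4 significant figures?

20.21

∠EAP = 73.0° gives AP at -152.9° from the x-axis; with |AP| = 23.0, P = (-11.76, -2.694). ∠APL = 73.5° gives PL at -46.40° from the x-axis; with |PL| = 23.5, L = (4.448, -19.71). Then |BL| = |L − B| = 20.21.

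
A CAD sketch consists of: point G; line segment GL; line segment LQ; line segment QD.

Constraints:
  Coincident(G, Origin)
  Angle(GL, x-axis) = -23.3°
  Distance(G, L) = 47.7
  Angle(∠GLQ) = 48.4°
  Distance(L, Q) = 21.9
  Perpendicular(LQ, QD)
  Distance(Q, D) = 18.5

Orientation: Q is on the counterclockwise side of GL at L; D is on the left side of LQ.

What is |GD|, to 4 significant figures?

19.75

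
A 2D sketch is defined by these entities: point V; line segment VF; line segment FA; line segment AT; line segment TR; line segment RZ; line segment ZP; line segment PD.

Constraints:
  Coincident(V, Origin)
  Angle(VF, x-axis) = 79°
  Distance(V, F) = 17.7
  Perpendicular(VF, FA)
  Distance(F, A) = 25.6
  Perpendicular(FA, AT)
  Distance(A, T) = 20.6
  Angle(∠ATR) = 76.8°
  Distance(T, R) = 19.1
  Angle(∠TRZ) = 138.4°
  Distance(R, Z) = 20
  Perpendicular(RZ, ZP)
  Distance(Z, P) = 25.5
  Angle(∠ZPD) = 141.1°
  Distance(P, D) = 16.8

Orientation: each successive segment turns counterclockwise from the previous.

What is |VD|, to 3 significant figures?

45.6

RZ is perpendicular to ZP, so ZP runs at 134°; with |ZP| = 25.5, P = (-9.81, 35.0). ∠ZPD = 141.1° gives PD at 173° from the x-axis; with |PD| = 16.8, D = (-26.5, 37.2). Then |VD| = |D − V| = 45.6.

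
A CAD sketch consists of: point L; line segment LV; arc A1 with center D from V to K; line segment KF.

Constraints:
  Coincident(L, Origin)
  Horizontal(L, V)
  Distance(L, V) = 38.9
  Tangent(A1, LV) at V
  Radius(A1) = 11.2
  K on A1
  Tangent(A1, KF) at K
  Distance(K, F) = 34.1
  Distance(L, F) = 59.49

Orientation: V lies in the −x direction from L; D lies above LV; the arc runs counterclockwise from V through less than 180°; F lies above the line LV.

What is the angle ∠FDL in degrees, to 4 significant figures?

102.2°

L is at the origin; LV is horizontal with |LV| = 38.9 and V on the −x side, so V = (-38.90, 0.000). The tangent condition forces DV to be normal to LV, so D = V + (0, 11.2) = (-38.90, 11.20). Since DK ⟂ KF (tangency), |DF| = √(11.2² + 34.1²) = 35.89 regardless of where K sits on A1. So F lies on both circle(L, 59.49) and circle(D, 35.89); the above-LV intersection is F = (-36.46, 47.01). K is the foot of the tangent from F: K = (-28.05, 13.96).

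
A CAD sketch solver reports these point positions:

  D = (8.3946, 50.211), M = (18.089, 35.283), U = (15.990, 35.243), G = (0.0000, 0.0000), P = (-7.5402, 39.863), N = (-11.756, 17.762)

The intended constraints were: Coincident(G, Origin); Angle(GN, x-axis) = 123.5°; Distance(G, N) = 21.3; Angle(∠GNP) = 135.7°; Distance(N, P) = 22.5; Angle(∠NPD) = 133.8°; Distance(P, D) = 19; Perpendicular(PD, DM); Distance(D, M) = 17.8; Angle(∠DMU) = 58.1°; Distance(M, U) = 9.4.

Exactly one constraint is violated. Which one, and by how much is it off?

Distance(M, U) = 9.4 — off by 7.30.

G = (0.00, 0.00) ✓; GN at 123.5° ✓; |GN| = 21.30 ✓; ∠GNP = 135.7° ✓; |NP| = 22.50 ✓; ∠NPD = 133.8° ✓; |PD| = 19.00 ✓; ∠(PD, DM) = 90.00° ✓; |DM| = 17.80 ✓; ∠DMU = 58.09° ✓; |MU| = 2.099 ✗.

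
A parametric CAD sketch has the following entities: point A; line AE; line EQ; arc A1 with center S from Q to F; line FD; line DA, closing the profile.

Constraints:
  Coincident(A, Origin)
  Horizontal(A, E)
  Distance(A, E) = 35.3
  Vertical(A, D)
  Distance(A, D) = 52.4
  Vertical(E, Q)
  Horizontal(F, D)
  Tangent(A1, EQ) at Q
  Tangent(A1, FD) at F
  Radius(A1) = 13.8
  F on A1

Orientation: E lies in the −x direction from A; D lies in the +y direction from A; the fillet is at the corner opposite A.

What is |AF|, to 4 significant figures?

56.64

The virtual corner opposite A is at (-35.30, 52.40). The tangent condition forces SQ to be normal to EQ and tangency of A1 to FD means the radius SF is perpendicular to FD, with radius 13.8, so the center S sits 13.8 in from both sides at S = (-21.50, 38.60). That places the tangent points at Q = (-35.30, 38.60) on EQ and F = (-21.50, 52.40) on FD. Then |AF| = |F − A| = 56.64.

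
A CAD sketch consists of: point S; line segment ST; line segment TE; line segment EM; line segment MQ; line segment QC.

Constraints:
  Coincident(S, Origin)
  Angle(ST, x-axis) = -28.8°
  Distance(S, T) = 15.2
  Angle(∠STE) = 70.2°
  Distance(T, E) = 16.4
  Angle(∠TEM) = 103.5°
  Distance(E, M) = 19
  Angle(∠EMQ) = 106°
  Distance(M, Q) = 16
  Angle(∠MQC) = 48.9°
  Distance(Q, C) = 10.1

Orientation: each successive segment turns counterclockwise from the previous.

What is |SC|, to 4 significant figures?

4.363

∠EMQ = 106.0° gives MQ at -128.5° from the x-axis; with |MQ| = 16.0, Q = (-11.63, 3.625). ∠MQC = 48.9° gives QC at 2.600° from the x-axis; with |QC| = 10.1, C = (-1.539, 4.083). Then |SC| = |C − S| = 4.363.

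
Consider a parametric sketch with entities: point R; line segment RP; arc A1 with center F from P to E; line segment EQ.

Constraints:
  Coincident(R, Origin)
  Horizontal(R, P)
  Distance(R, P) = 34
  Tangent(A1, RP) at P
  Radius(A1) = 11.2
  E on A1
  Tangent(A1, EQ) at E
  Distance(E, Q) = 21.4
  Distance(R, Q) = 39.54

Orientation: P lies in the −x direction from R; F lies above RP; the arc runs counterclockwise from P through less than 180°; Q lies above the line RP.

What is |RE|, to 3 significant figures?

25.3

R is at the origin; RP is horizontal with |RP| = 34.0 and P on the −x side, so P = (-34.0, 0.00). Tangency of A1 to RP means the radius FP is perpendicular to RP, so F = P + (0, 11.2) = (-34.0, 11.2). Since FE ⟂ EQ (tangency), |FQ| = √(11.2² + 21.4²) = 24.2 regardless of where E sits on A1. So Q lies on both circle(R, 39.54) and circle(F, 24.2); the above-RP intersection is Q = (-22.6, 32.5). E is the foot of the tangent from Q: E = (-22.8, 11.1).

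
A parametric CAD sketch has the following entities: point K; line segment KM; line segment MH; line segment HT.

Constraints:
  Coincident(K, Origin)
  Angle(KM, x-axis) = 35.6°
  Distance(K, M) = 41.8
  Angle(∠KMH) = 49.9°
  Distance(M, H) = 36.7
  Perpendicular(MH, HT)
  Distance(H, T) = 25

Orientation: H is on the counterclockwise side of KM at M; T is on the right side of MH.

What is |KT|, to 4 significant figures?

57.81

∠KMH = 49.9°, so MH runs at 35.6° + (180° − 49.9°) = 165.7° from the x-axis; with |MH| = 36.7, H = M + 36.7·(cos 165.7°, sin 165.7°) = (-1.575, 33.40). MH ⟂ HT; with |HT| = 25.0 on the right of MH, T = H + 25.0·(0.2470, 0.9690) = (4.600, 57.62). Then |KT| = |T − K| = 57.81.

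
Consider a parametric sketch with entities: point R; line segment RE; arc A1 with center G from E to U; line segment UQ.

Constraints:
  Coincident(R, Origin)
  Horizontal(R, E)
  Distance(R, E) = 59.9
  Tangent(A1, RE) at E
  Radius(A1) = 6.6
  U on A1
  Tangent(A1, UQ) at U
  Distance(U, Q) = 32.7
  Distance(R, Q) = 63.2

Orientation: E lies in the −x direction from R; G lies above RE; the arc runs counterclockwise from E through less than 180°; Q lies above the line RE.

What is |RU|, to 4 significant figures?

53.66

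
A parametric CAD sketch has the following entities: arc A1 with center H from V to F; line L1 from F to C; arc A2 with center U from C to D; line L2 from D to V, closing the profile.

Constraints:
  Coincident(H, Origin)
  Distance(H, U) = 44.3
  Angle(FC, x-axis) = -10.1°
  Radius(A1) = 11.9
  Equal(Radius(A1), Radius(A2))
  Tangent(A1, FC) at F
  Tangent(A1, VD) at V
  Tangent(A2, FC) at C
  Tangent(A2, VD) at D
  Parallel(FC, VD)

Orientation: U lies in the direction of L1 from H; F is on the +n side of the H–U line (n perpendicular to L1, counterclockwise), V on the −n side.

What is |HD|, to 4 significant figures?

45.87

Tangency of A1 to both parallel lines with radius 11.9 puts F and V at H ± 11.9·n: F = (2.087, 11.72), V = (-2.087, -11.72). Equal radii place C and D the same way about U: C = U + 11.9·n = (45.70, 3.947), D = U − 11.9·n = (41.53, -19.48). Then |HD| = |D − H| = 45.87.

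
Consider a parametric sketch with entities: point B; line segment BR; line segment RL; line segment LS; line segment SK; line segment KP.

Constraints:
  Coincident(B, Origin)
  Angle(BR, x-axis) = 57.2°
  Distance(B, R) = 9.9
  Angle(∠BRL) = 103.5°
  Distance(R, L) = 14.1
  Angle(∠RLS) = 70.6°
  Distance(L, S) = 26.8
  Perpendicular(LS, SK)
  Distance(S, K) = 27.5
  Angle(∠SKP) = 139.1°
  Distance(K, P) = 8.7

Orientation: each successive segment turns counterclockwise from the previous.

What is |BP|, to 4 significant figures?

22.76

B is at the origin; BR runs at 57.2° with length 9.9, so R = (5.363, 8.322). ∠BRL = 103.5° gives RL at 133.7° from the x-axis; with |RL| = 14.1, L = (-4.379, 18.52). ∠RLS = 70.6° gives LS at -116.9° from the x-axis; with |LS| = 26.8, S = (-16.50, -5.385). LS ⟂ SK, so SK runs at -26.90°; with |SK| = 27.5, K = (8.021, -17.83). ∠SKP = 139.1° gives KP at 14.00° from the x-axis; with |KP| = 8.7, P = (16.46, -15.72). Then |BP| = |P − B| = 22.76.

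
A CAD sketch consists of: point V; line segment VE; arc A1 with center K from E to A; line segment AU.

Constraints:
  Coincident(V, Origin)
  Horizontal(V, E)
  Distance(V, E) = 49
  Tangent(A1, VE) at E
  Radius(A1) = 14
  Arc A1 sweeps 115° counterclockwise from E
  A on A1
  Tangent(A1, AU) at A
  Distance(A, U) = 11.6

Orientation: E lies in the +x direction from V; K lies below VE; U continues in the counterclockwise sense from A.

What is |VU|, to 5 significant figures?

51.231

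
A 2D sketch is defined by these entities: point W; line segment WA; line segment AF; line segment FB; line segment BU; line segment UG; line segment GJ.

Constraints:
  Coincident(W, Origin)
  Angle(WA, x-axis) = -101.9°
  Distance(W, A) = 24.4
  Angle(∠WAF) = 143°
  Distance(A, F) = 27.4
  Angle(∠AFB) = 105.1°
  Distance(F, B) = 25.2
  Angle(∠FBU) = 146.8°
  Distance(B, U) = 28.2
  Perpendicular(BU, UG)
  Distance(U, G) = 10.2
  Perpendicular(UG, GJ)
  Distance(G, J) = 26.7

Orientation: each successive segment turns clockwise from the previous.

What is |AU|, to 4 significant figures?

57.01

∠AFB = 105.1° gives FB at 146.2° from the x-axis; with |FB| = 25.2, B = (-46.62, -27.87). ∠FBU = 146.8° gives BU at 113.0° from the x-axis; with |BU| = 28.2, U = (-57.64, -1.911). Then |AU| = |U − A| = 57.01.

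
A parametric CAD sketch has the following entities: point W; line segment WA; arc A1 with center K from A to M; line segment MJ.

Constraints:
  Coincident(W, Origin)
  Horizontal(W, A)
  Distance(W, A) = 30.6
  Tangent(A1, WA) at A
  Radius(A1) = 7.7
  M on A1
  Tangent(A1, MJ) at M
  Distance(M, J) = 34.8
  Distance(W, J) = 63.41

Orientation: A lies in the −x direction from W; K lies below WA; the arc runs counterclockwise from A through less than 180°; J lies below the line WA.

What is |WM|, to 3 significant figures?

37.9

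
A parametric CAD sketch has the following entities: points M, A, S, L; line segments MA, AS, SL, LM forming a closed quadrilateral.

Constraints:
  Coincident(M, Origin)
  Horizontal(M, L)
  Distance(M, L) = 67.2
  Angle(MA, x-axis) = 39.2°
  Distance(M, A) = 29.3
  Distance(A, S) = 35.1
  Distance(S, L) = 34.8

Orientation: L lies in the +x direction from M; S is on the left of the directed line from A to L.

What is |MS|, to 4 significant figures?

63.81

M is at the origin; M and L share the same y with |ML| = 67.2 and L in +x, so L = (67.2, 0). MA runs at 39.2° with |MA| = 29.3, so A = (22.71, 18.52). S is determined by |AS| = 35.1 and |SL| = 34.8 together: it lies at the intersection of circle(A, 35.1) and circle(L, 34.8). With |AL| = 48.19, the foot of the radical line on AL is 24.31 from A and the perpendicular offset is √(35.1² − 24.31²) = 25.31. Taking the left-of-AL solution: S = (54.88, 32.55).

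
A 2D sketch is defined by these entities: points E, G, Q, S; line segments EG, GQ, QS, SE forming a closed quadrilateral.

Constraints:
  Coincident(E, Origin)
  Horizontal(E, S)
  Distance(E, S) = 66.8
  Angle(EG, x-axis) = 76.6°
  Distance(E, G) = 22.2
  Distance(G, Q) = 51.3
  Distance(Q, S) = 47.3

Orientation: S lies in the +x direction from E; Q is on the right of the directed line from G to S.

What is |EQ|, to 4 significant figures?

36.52

E is at the origin; ES is horizontal with |ES| = 66.8 and S in +x, so S = (66.8, 0). EG runs at 76.6° with |EG| = 22.2, so G = (5.145, 21.60). Q is determined by |GQ| = 51.3 and |QS| = 47.3 together: it lies at the intersection of circle(G, 51.3) and circle(S, 47.3). With |GS| = 65.33, the foot of the radical line on GS is 35.68 from G and the perpendicular offset is √(51.3² − 35.68²) = 36.86. Taking the right-of-GS solution: Q = (26.64, -24.99).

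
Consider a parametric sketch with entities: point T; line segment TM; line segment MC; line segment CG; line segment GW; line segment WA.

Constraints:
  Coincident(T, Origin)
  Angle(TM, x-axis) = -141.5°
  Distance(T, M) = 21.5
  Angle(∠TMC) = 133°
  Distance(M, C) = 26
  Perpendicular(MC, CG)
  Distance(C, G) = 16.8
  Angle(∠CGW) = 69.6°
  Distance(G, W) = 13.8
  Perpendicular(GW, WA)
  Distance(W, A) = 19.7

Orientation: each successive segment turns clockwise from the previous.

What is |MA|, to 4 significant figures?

20.96

T is at the origin; TM runs at -141.5° with length 21.5, so M = (-16.83, -13.38). ∠TMC = 133.0° gives MC at 171.5° from the x-axis; with |MC| = 26.0, C = (-42.54, -9.541). MC ⟂ CG, so CG runs at 81.50°; with |CG| = 16.8, G = (-40.06, 7.074). ∠CGW = 69.6° gives GW at -28.90° from the x-axis; with |GW| = 13.8, W = (-27.98, 0.4051). GW ⟂ WA, so WA runs at -118.9°; with |WA| = 19.7, A = (-37.50, -16.84). Then |MA| = |A − M| = 20.96.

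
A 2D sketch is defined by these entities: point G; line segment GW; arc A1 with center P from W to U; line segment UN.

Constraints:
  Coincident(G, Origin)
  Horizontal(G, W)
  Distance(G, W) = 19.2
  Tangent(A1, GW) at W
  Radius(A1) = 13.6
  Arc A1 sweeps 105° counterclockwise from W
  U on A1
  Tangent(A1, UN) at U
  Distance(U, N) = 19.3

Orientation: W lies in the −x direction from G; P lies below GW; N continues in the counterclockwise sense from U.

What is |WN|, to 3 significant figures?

36.7

On A1, W sits at bearing 90° from P; a 105° counterclockwise sweep puts U at bearing 195°, so U = P + 13.6·(cos 195°, sin 195°) = (-32.3, -17.1). A1 meets UN tangentially, so PU is at right angles to UN, so UN runs along (−sin 195°, cos 195°); with |UN| = 19.3, N = (-27.3, -35.8). Then |WN| = |N − W| = 36.7.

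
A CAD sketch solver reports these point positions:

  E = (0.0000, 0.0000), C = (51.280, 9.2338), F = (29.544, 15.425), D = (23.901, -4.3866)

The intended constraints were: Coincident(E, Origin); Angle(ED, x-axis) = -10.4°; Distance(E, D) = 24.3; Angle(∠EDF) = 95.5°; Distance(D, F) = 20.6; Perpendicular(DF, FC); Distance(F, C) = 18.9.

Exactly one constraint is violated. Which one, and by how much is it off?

Distance(F, C) = 18.9 — off by 3.70.

E = (0.00, 0.00) ✓; ED at -10.40° ✓; |ED| = 24.30 ✓; ∠EDF = 95.50° ✓; |DF| = 20.60 ✓; ∠(DF, FC) = 90.00° ✓; |FC| = 22.60 ✗.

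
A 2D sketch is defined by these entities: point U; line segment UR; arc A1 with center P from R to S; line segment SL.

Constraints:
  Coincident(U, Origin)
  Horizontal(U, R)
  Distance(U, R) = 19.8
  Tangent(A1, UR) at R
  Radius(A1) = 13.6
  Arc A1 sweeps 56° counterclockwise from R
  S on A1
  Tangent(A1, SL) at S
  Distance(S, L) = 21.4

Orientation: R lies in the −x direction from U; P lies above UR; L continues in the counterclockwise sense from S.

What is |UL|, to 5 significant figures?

23.985

U is at the origin; U and R share the same y with |UR| = 19.8 and R on the −x side, so R = (-19.800, 0.0000). The tangent condition forces PR to be normal to UR, so P = R + (0, 13.6) = (-19.800, 13.600). On A1, R sits at bearing -90° from P; a 56° counterclockwise sweep puts S at bearing -34°, so S = P + 13.6·(cos -34°, sin -34°) = (-8.5251, 5.9950). A1 meets SL tangentially, so PS is at right angles to SL, so SL runs along (−sin -34°, cos -34°); with |SL| = 21.4, L = (3.4416, 23.736). Then |UL| = |L − U| = 23.985.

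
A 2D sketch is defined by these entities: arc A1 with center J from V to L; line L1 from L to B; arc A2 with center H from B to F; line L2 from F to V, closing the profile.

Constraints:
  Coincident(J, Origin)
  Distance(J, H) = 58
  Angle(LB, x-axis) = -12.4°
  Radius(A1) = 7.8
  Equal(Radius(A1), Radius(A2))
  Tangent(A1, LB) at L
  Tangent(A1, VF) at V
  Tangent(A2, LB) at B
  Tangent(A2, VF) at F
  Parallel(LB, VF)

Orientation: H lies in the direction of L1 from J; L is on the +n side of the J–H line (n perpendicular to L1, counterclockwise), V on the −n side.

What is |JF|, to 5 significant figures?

58.522

The slot axis is L1's direction at -12.4°, so u = (cos -12.4°, sin -12.4°) = (0.97667, -0.21474) and n = (−sin -12.4°, cos -12.4°) = (0.21474, 0.97667). J is at the origin and H lies 58.0 along u from J, so H = 58.0·u = (56.647, -12.455). Tangency of A1 to both parallel lines with radius 7.8 puts L and V at J ± 7.8·n: L = (1.6749, 7.6180), V = (-1.6749, -7.6180). Equal radii place B and F the same way about H: B = H + 7.8·n = (58.322, -4.8366), F = H − 7.8·n = (54.972, -20.073). Then |JF| = |F − J| = 58.522.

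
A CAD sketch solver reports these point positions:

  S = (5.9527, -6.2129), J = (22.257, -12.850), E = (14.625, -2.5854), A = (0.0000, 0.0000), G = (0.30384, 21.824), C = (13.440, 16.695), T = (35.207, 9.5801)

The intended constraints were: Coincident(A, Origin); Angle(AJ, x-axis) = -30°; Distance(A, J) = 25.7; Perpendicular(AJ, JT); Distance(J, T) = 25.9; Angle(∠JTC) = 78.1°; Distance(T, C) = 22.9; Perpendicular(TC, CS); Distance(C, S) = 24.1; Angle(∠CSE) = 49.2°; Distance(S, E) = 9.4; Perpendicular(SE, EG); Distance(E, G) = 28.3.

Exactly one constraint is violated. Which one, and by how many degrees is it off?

Perpendicular(SE, EG) — off by 7.70°.

A = (0.00, 0.00) ✓; AJ at -30.00° ✓; |AJ| = 25.70 ✓; ∠(AJ, JT) = 90.00° ✓; |JT| = 25.90 ✓; ∠JTC = 78.10° ✓; |TC| = 22.90 ✓; ∠(TC, CS) = 90.00° ✓; |CS| = 24.10 ✓; ∠CSE = 49.20° ✓; |SE| = 9.400 ✓; ∠(SE, EG) = 97.70° ✗; |EG| = 28.30 ✓.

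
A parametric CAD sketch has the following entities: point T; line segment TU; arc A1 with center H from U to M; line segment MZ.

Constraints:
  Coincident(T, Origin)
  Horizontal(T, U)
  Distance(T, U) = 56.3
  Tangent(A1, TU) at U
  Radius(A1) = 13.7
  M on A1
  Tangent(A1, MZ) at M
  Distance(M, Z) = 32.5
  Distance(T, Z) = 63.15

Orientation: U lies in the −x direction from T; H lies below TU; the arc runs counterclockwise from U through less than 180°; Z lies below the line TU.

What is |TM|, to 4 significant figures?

69.99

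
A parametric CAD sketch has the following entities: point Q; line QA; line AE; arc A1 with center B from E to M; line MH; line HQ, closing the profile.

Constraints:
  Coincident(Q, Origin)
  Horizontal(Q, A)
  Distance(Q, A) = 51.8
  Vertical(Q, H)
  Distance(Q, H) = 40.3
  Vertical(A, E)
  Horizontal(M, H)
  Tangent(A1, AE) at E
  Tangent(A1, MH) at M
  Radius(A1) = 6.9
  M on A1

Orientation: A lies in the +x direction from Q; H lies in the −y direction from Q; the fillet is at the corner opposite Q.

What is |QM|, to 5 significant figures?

60.333

Q is at the origin; Q and A share the same y with |QA| = 51.8 and A on the +x side, so A = (51.800, 0.0000). Q and H share the same x with |QH| = 40.3 and H on the −y side, so H = (0.0000, -40.300). The virtual corner opposite Q is at (51.800, -40.300). The tangent condition forces BE to be normal to AE and A1 meets MH tangentially, so BM is at right angles to MH, with radius 6.9, so the center B sits 6.9 in from both sides at B = (44.900, -33.400). That places the tangent points at E = (51.800, -33.400) on AE and M = (44.900, -40.300) on MH. Then |QM| = |M − Q| = 60.333.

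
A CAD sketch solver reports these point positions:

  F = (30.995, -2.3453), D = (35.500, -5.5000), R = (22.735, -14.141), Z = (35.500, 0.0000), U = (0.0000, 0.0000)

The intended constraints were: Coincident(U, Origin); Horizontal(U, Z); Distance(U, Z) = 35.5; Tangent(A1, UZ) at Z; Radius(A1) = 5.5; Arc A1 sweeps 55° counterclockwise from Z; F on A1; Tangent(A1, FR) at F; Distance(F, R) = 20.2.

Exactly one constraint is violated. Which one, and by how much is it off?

Distance(F, R) = 20.2 — off by 5.80.

U = (0.00, 0.00) ✓; U.y = 0.00, Z.y = 0.00 ✓; |UZ| = 35.50 ✓; ∠(DZ, ZU) = 90.00° ✓; |DZ| = 5.500 ✓; bearing(D→F) − bearing(D→Z) = 55.00° ✓; |DF| = 5.500 ✓; ∠(DF, FR) = 90.00° ✓; |FR| = 14.40 ✗.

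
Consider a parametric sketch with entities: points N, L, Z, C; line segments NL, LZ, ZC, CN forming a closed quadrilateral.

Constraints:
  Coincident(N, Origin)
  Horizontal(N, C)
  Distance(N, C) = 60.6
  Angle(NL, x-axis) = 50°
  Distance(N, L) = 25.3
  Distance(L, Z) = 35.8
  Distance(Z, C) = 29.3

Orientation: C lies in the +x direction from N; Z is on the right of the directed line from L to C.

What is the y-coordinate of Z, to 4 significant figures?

-11.83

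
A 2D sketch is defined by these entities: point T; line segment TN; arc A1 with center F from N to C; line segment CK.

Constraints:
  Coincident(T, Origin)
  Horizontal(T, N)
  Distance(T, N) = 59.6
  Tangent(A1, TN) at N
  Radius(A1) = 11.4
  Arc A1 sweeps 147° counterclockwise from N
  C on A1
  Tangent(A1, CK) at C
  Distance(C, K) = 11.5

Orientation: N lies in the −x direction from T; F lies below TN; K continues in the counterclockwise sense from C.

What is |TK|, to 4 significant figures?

62.41

T is at the origin; T and N share the same y with |TN| = 59.6 and N on the −x side, so N = (-59.60, 0.000). The tangent condition forces FN to be normal to TN, so F = N + (0, -11.4) = (-59.60, -11.40). On A1, N sits at bearing 90° from F; a 147° counterclockwise sweep puts C at bearing 237°, so C = F + 11.4·(cos 237°, sin 237°) = (-65.81, -20.96). Since A1 is tangent to CK there, FC ⟂ CK, so CK runs along (−sin 237°, cos 237°); with |CK| = 11.5, K = (-56.16, -27.22). Then |TK| = |K − T| = 62.41.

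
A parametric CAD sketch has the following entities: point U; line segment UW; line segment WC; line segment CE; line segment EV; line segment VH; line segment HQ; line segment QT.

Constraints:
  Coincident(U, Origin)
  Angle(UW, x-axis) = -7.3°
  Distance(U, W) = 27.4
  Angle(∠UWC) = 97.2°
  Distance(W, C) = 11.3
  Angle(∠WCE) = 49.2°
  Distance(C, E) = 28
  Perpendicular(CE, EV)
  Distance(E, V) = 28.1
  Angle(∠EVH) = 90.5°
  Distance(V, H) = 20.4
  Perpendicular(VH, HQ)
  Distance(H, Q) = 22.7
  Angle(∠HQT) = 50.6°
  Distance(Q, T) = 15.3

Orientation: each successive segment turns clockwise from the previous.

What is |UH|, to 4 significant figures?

41.57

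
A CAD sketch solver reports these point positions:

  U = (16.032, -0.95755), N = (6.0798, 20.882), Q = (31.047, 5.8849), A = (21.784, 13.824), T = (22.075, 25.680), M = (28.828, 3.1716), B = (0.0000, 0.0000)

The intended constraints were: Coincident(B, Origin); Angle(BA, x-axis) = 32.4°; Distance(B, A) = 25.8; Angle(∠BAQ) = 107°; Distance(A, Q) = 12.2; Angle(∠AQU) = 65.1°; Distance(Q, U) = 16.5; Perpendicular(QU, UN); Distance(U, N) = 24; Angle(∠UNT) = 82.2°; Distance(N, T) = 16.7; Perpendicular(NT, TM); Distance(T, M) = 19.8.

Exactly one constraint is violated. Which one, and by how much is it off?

Distance(T, M) = 19.8 — off by 3.70.

B = (0.00, 0.00) ✓; BA at 32.40° ✓; |BA| = 25.80 ✓; ∠BAQ = 107.0° ✓; |AQ| = 12.20 ✓; ∠AQU = 65.10° ✓; |QU| = 16.50 ✓; ∠(QU, UN) = 90.00° ✓; |UN| = 24.00 ✓; ∠UNT = 82.20° ✓; |NT| = 16.70 ✓; ∠(NT, TM) = 90.00° ✓; |TM| = 23.50 ✗.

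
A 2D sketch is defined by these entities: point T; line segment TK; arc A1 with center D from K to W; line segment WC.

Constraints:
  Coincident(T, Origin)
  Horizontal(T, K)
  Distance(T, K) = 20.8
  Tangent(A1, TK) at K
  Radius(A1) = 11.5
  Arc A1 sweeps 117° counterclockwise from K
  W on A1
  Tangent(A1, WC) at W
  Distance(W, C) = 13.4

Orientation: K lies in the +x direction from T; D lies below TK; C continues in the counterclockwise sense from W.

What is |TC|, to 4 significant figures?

33.14

On A1, K sits at bearing 90° from D; a 117° counterclockwise sweep puts W at bearing 207°, so W = D + 11.5·(cos 207°, sin 207°) = (10.55, -16.72). A1 meets WC tangentially, so DW is at right angles to WC, so WC runs along (−sin 207°, cos 207°); with |WC| = 13.4, C = (16.64, -28.66). Then |TC| = |C − T| = 33.14.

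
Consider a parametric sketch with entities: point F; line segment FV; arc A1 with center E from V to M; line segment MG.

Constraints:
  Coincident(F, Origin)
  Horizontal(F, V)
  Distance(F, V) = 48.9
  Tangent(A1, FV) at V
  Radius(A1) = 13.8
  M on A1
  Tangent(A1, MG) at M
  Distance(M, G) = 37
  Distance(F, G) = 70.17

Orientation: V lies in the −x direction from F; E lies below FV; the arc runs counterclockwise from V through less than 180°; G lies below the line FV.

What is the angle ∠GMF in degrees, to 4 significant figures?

82.76°

Checks: |EM| = 13.80 ✓; ∠(EM, MG) = 90.00° ✓; |MG| = 37.00 ✓; |FG| = 70.17 ✓.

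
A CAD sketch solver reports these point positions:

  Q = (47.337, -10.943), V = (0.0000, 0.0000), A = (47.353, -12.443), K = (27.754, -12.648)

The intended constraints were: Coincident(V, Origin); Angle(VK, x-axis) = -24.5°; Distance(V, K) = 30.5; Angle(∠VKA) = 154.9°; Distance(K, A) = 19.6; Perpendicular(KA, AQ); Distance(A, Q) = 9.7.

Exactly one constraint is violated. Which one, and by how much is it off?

Distance(A, Q) = 9.7 — off by 8.20.

V = (0.00, 0.00) ✓; VK at -24.50° ✓; |VK| = 30.50 ✓; ∠VKA = 154.9° ✓; |KA| = 19.60 ✓; ∠(KA, AQ) = 90.01° ✓; |AQ| = 1.500 ✗.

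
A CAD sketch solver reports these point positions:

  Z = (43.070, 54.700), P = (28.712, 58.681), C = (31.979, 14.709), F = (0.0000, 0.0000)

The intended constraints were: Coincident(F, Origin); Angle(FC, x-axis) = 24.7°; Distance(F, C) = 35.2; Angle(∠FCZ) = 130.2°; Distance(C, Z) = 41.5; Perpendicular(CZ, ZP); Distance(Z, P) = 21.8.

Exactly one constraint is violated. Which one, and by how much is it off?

Distance(Z, P) = 21.8 — off by 6.90.

F = (0.00, 0.00) ✓; FC at 24.70° ✓; |FC| = 35.20 ✓; ∠FCZ = 130.2° ✓; |CZ| = 41.50 ✓; ∠(CZ, ZP) = 90.00° ✓; |ZP| = 14.90 ✗.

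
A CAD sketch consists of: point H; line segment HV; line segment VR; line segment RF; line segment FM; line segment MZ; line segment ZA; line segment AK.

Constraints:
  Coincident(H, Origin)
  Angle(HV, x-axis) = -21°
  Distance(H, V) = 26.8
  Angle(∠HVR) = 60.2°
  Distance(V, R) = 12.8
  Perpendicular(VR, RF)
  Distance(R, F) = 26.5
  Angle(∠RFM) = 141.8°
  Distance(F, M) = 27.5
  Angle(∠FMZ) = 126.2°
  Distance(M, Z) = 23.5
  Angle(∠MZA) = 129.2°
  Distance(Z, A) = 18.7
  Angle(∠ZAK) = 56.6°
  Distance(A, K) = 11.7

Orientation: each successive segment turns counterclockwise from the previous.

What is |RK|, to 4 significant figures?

51.09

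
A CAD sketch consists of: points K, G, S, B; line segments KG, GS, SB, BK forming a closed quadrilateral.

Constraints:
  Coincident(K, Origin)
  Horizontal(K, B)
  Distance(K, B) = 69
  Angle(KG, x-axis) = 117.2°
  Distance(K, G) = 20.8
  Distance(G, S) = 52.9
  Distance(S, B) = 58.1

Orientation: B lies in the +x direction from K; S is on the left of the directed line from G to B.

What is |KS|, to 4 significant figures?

58.68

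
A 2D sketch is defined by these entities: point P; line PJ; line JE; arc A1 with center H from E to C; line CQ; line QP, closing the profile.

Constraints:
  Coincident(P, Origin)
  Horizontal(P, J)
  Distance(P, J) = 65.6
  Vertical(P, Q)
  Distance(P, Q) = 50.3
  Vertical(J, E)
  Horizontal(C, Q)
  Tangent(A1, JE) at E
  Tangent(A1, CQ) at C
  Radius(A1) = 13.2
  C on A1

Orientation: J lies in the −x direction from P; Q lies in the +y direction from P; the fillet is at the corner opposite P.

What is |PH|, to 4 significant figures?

64.20

PQ is vertical with |PQ| = 50.3 and Q on the +y side, so Q = (0.000, 50.30). The virtual corner opposite P is at (-65.60, 50.30). A1 meets JE tangentially, so HE is at right angles to JE and tangency of A1 to CQ means the radius HC is perpendicular to CQ, with radius 13.2, so the center H sits 13.2 in from both sides at H = (-52.40, 37.10). Then |PH| = |H − P| = 64.20.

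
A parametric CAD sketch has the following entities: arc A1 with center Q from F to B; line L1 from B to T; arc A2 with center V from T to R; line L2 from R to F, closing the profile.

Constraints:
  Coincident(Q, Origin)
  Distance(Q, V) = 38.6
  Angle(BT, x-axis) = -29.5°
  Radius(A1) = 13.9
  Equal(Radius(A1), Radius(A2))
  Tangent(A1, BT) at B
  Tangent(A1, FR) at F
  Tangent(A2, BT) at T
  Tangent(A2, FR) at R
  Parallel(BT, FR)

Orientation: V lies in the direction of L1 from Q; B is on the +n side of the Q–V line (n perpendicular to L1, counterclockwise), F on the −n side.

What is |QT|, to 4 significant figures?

41.03

Tangency of A1 to both parallel lines with radius 13.9 puts B and F at Q ± 13.9·n: B = (6.845, 12.10), F = (-6.845, -12.10). Equal radii place T and R the same way about V: T = V + 13.9·n = (40.44, -6.910), R = V − 13.9·n = (26.75, -31.11). Then |QT| = |T − Q| = 41.03.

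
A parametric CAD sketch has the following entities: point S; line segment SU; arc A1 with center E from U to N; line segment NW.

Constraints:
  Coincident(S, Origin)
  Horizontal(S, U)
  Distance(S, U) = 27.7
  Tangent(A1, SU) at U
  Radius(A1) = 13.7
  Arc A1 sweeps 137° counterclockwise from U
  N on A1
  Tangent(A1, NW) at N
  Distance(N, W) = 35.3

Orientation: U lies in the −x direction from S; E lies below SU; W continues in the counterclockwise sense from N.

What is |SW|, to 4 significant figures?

49.09

S is at the origin; S and U share the same y with |SU| = 27.7 and U on the −x side, so U = (-27.70, 0.000). The tangent condition forces EU to be normal to SU, so E = U + (0, -13.7) = (-27.70, -13.70). On A1, U sits at bearing 90° from E; a 137° counterclockwise sweep puts N at bearing 227°, so N = E + 13.7·(cos 227°, sin 227°) = (-37.04, -23.72). Since A1 is tangent to NW there, EN ⟂ NW, so NW runs along (−sin 227°, cos 227°); with |NW| = 35.3, W = (-11.23, -47.79). Then |SW| = |W − S| = 49.09.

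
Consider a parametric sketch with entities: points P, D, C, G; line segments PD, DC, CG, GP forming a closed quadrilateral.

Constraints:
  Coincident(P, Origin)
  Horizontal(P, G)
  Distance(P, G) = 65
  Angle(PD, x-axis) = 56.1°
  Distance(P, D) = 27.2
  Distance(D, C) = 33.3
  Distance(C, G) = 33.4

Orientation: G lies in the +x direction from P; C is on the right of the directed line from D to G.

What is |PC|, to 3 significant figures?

32.7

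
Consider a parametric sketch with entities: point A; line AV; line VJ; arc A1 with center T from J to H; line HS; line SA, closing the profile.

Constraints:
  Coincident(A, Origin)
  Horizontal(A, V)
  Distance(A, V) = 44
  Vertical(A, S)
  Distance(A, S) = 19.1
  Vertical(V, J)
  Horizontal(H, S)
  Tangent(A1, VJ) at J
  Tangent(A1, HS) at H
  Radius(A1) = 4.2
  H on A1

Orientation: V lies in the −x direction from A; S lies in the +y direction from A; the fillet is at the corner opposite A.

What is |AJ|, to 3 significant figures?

46.5

A is at the origin; AV is horizontal with |AV| = 44.0 and V on the −x side, so V = (-44.0, 0.00). AS is vertical with |AS| = 19.1 and S on the +y side, so S = (0.00, 19.1). The virtual corner opposite A is at (-44.0, 19.1). Tangency of A1 to VJ means the radius TJ is perpendicular to VJ and A1 meets HS tangentially, so TH is at right angles to HS, with radius 4.2, so the center T sits 4.2 in from both sides at T = (-39.8, 14.9). That places the tangent points at J = (-44.0, 14.9) on VJ and H = (-39.8, 19.1) on HS. Then |AJ| = |J − A| = 46.5.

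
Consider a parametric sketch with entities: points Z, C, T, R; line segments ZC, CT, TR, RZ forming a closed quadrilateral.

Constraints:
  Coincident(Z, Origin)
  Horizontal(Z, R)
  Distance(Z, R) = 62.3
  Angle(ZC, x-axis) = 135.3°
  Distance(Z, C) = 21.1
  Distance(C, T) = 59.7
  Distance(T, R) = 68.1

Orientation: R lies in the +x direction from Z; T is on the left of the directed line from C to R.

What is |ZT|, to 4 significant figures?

63.60

Checks: |CT| = 59.70 ✓; |TR| = 68.10 ✓.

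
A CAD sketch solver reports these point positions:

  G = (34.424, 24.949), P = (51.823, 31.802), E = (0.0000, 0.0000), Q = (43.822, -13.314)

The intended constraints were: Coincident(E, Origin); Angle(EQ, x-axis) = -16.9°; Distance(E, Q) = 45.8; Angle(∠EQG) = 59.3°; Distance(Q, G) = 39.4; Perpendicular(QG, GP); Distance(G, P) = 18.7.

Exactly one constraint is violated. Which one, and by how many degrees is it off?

Perpendicular(QG, GP) — off by 7.70°.

E = (0.00, 0.00) ✓; EQ at -16.90° ✓; |EQ| = 45.80 ✓; ∠EQG = 59.30° ✓; |QG| = 39.40 ✓; ∠(QG, GP) = 82.30° ✗; |GP| = 18.70 ✓.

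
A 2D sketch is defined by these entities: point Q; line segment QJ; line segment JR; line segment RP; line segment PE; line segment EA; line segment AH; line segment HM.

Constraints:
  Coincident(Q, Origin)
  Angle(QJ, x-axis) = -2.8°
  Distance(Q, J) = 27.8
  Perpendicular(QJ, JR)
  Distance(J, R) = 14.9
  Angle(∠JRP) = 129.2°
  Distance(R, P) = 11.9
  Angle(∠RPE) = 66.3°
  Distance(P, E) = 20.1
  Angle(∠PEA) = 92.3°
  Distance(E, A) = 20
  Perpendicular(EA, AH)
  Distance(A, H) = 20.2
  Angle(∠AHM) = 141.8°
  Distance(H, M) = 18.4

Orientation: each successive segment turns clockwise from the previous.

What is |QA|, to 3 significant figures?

32.4

Q is at the origin; QJ runs at -2.8° with length 27.8, so J = (27.8, -1.36). QJ ⟂ JR, so JR runs at -92.8°; with |JR| = 14.9, R = (27.0, -16.2). ∠JRP = 129.2° gives RP at -144° from the x-axis; with |RP| = 11.9, P = (17.5, -23.3). ∠RPE = 66.3° gives PE at 103° from the x-axis; with |PE| = 20.1, E = (13.0, -3.69). ∠PEA = 92.3° gives EA at 15.0° from the x-axis; with |EA| = 20.0, A = (32.4, 1.48). Then |QA| = |A − Q| = 32.4.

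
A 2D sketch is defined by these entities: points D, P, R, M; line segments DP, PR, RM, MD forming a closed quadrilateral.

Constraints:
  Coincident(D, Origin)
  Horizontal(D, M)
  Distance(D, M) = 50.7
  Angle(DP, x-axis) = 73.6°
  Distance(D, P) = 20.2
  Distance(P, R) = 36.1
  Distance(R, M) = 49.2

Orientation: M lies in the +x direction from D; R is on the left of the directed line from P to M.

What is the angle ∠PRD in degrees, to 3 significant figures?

10.0°

Checks: |PR| = 36.10 ✓; |RM| = 49.20 ✓.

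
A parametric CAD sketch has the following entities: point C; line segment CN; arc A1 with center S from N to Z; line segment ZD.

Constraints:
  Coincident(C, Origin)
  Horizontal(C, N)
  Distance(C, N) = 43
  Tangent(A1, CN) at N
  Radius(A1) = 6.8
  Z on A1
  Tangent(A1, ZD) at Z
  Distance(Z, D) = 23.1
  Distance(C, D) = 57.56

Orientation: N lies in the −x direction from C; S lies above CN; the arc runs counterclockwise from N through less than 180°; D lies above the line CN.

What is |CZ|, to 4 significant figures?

38.57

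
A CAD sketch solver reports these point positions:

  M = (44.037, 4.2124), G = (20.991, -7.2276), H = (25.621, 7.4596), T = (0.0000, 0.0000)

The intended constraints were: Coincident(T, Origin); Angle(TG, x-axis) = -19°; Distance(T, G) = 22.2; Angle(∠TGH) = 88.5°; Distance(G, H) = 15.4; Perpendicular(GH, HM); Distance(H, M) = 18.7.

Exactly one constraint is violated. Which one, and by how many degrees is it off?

Perpendicular(GH, HM) — off by 7.50°.

T = (0.00, 0.00) ✓; TG at -19.00° ✓; |TG| = 22.20 ✓; ∠TGH = 88.50° ✓; |GH| = 15.40 ✓; ∠(GH, HM) = 82.50° ✗; |HM| = 18.70 ✓.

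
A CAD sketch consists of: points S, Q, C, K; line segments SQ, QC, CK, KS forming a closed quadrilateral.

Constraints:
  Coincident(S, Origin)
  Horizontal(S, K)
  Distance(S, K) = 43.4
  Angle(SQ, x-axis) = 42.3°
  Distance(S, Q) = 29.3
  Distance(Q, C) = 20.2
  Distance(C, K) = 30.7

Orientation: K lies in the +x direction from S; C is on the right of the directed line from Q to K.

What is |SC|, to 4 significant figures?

12.84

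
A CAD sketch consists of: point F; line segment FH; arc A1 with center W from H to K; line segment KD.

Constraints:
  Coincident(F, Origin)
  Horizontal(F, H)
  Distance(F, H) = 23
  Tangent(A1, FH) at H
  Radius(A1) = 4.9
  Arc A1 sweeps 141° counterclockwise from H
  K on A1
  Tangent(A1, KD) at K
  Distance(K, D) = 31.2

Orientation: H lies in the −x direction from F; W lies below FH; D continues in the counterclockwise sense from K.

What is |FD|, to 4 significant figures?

28.40

F is at the origin; FH is horizontal with |FH| = 23.0 and H on the −x side, so H = (-23.00, 0.000). Since A1 is tangent to FH there, WH ⟂ FH, so W = H + (0, -4.9) = (-23.00, -4.900). On A1, H sits at bearing 90° from W; a 141° counterclockwise sweep puts K at bearing 231°, so K = W + 4.9·(cos 231°, sin 231°) = (-26.08, -8.708). A1 meets KD tangentially, so WK is at right angles to KD, so KD runs along (−sin 231°, cos 231°); with |KD| = 31.2, D = (-1.837, -28.34). Then |FD| = |D − F| = 28.40.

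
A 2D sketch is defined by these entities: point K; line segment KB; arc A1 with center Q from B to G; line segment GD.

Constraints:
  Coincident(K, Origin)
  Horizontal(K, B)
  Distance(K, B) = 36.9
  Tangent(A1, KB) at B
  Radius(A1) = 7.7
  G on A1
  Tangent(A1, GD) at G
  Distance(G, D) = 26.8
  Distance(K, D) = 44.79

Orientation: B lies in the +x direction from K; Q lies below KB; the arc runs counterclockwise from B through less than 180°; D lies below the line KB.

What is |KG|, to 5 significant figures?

30.165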